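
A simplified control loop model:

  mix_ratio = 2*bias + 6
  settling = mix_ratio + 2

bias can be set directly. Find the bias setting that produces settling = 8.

Substituting into the settling equation gives settling = 2*bias + 8.
Solve 2*bias + 8 = 8: bias = (8 - 8) / 2 = 0.

bias = 0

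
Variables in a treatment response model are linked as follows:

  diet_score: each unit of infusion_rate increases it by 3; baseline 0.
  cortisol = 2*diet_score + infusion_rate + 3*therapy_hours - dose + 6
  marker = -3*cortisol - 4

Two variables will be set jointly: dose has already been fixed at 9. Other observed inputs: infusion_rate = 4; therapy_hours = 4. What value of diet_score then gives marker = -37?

diet_score = -1

With dose held at 9:
Intervening on diet_score fixes its value directly, overriding its dependence on infusion_rate.
Substituting into the cortisol equation gives cortisol = 2*diet_score + 13.
Substituting into the marker equation gives marker = -6*diet_score - 43.
Solve -6*diet_score - 43 = -37: diet_score = (-37 + 43) / -6 = -1.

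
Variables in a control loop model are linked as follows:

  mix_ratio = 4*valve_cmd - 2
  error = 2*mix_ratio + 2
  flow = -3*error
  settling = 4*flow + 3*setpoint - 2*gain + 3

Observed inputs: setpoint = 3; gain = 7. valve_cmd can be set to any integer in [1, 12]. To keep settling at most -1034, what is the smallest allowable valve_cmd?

Substituting into the error equation gives error = 8*valve_cmd - 2.
Substituting into the flow equation gives flow = -24*valve_cmd + 6.
This gives settling = -96*valve_cmd + 22.
Require -96*valve_cmd + 22 ≤ -1034, so valve_cmd ≥ 11.
The smallest integer in [1, 12] satisfying this is 11.

valve_cmd = 11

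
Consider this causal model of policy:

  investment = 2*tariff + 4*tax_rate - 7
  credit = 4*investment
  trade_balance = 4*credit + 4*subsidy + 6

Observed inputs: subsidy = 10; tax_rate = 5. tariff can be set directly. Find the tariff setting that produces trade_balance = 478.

tariff = 7

Substituting into the investment equation gives investment = 2*tariff + 13.
Substituting into the credit equation gives credit = 8*tariff + 52.
Substituting into the trade_balance equation gives trade_balance = 32*tariff + 254.
Solve 32*tariff + 254 = 478: tariff = (478 - 254) / 32 = 7.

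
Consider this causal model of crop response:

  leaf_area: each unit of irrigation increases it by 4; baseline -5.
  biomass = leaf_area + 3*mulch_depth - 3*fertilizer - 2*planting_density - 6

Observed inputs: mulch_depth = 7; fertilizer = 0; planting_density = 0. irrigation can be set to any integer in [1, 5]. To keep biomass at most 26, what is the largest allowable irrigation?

irrigation = 4

Substituting into the biomass equation gives biomass = 4*irrigation + 10.
Require 4*irrigation + 10 ≤ 26, so irrigation ≤ 4.
The largest integer in [1, 5] satisfying this is 4.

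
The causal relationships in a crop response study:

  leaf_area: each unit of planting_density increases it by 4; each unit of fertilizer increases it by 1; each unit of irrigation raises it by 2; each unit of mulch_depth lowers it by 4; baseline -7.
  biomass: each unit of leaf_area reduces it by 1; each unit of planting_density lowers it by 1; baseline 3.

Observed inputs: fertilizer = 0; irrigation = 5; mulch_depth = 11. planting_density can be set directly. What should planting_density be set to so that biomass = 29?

Substituting into the leaf_area equation gives leaf_area = 4*planting_density - 41.
biomass becomes -5*planting_density + 44.
Solve -5*planting_density + 44 = 29: planting_density = (29 - 44) / -5 = 3.

planting_density = 3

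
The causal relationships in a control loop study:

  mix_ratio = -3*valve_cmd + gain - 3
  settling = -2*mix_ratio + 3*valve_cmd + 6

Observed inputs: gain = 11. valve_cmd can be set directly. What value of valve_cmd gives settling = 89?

valve_cmd = 11

Substituting into the mix_ratio equation gives mix_ratio = -3*valve_cmd + 8.
This gives settling = 9*valve_cmd - 10.
Solve 9*valve_cmd - 10 = 89: valve_cmd = (89 + 10) / 9 = 11.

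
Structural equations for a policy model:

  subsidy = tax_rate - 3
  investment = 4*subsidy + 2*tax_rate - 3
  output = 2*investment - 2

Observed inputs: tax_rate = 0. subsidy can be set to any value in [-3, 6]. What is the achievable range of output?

Intervening on subsidy fixes its value directly, overriding its dependence on tax_rate.
Substituting into the investment equation gives investment = 4*subsidy - 3.
Substituting into the output equation gives output = 8*subsidy - 8.
Linear in subsidy, so extremes are at the endpoints: subsidy = -3 gives output = -32; subsidy = 6 gives output = 40.

-32 to 40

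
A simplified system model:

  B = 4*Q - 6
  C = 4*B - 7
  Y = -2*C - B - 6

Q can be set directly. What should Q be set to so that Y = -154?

Q = 6

Substituting into the C equation gives C = 16*Q - 31.
Substituting into the Y equation gives Y = -36*Q + 62.
Solve -36*Q + 62 = -154: Q = (-154 - 62) / -36 = 6.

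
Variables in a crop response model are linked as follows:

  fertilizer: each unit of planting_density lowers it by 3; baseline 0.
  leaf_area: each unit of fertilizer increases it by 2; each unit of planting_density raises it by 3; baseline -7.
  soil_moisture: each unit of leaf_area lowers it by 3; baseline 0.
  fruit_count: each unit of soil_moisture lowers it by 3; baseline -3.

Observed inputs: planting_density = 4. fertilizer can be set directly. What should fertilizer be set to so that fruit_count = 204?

Intervening on fertilizer fixes its value directly, overriding its dependence on planting_density.
Substituting into the leaf_area equation gives leaf_area = 2*fertilizer + 5.
Substituting into the soil_moisture equation gives soil_moisture = -6*fertilizer - 15.
Substituting into the fruit_count equation gives fruit_count = 18*fertilizer + 42.
Solve 18*fertilizer + 42 = 204: fertilizer = (204 - 42) / 18 = 9.

fertilizer = 9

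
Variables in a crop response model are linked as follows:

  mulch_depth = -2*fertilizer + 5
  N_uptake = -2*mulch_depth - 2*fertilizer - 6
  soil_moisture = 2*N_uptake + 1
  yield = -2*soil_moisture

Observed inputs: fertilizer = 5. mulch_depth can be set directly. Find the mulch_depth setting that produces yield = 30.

mulch_depth = -4

Intervening on mulch_depth fixes its value directly, overriding its dependence on fertilizer.
Substituting into the N_uptake equation gives N_uptake = -2*mulch_depth - 16.
soil_moisture becomes -4*mulch_depth - 31.
yield becomes 8*mulch_depth + 62.
Solve 8*mulch_depth + 62 = 30: mulch_depth = (30 - 62) / 8 = -4.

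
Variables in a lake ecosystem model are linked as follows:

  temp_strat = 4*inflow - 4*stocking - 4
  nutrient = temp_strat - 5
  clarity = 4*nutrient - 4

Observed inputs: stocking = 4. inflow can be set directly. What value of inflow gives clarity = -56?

inflow = 3

Substituting into the temp_strat equation gives temp_strat = 4*inflow - 20.
Substituting into the nutrient equation gives nutrient = 4*inflow - 25.
clarity becomes 16*inflow - 104.
Solve 16*inflow - 104 = -56: inflow = (-56 + 104) / 16 = 3.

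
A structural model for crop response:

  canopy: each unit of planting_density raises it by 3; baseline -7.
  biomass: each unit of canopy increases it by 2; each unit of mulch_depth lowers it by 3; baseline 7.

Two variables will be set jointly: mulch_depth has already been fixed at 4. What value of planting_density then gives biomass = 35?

With mulch_depth held at 4:
Substituting into the biomass equation gives biomass = 6*planting_density - 19.
Solve 6*planting_density - 19 = 35: planting_density = (35 + 19) / 6 = 9.

planting_density = 9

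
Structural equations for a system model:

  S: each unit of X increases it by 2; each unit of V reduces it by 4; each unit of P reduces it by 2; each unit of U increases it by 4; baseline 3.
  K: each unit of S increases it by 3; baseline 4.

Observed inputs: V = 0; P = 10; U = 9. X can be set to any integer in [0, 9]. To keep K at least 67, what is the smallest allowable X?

Substituting into the S equation gives S = 2*X + 19.
This gives K = 6*X + 61.
Require 6*X + 61 ≥ 67, so X ≥ 1.
The smallest integer in [0, 9] satisfying this is 1.

X = 1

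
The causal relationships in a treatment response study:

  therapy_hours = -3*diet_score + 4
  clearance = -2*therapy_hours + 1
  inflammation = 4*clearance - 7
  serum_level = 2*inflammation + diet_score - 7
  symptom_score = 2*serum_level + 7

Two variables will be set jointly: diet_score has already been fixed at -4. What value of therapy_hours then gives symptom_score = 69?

therapy_hours = -3

With diet_score held at -4:
Intervening on therapy_hours fixes its value directly, overriding its dependence on diet_score.
Substituting into the inflammation equation gives inflammation = -8*therapy_hours - 3.
So serum_level = -16*therapy_hours - 17.
symptom_score becomes -32*therapy_hours - 27.
Solve -32*therapy_hours - 27 = 69: therapy_hours = (69 + 27) / -32 = -3.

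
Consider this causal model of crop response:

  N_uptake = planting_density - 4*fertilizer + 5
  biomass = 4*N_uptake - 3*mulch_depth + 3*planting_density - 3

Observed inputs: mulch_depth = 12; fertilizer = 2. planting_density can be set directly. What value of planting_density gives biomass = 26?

planting_density = 11

Substituting into the N_uptake equation gives N_uptake = planting_density - 3.
This gives biomass = 7*planting_density - 51.
Solve 7*planting_density - 51 = 26: planting_density = (26 + 51) / 7 = 11.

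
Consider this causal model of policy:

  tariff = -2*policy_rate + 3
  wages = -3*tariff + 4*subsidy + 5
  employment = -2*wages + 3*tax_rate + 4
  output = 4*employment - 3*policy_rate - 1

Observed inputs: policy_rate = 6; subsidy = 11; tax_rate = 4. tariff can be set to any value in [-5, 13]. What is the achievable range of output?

-467 to -35

Intervening on tariff fixes its value directly, overriding its dependence on policy_rate.
Substituting into the wages equation gives wages = -3*tariff + 49.
So employment = 6*tariff - 82.
Substituting into the output equation gives output = 24*tariff - 347.
Linear in tariff, so extremes are at the endpoints: tariff = -5 gives output = -467; tariff = 13 gives output = -35.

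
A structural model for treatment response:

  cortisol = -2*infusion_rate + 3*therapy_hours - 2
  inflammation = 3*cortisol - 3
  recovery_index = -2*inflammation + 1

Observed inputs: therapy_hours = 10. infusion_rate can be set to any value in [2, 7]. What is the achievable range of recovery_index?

-137 to -77

Substituting into the cortisol equation gives cortisol = -2*infusion_rate + 28.
So inflammation = -6*infusion_rate + 81.
Substituting into the recovery_index equation gives recovery_index = 12*infusion_rate - 161.
Linear in infusion_rate, so extremes are at the endpoints: infusion_rate = 2 gives recovery_index = -137; infusion_rate = 7 gives recovery_index = -77.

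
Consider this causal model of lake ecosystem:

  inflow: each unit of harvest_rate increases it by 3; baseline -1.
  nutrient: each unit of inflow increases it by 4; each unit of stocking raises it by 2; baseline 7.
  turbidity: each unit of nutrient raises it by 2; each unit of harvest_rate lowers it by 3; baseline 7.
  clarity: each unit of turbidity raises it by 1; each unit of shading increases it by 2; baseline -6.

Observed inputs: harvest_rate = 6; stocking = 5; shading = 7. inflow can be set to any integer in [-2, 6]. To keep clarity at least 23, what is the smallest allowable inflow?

Intervening on inflow fixes its value directly, overriding its dependence on harvest_rate.
Substituting into the nutrient equation gives nutrient = 4*inflow + 17.
This gives turbidity = 8*inflow + 23.
Substituting into the clarity equation gives clarity = 8*inflow + 31.
Require 8*inflow + 31 ≥ 23, so inflow ≥ -1.
The smallest integer in [-2, 6] satisfying this is -1.

inflow = -1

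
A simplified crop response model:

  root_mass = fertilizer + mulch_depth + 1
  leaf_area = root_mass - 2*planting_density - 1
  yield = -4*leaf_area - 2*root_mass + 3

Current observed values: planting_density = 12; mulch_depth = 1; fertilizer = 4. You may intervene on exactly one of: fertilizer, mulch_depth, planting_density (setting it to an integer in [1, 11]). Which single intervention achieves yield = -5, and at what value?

set planting_density = 3

Intervening on fertilizer: yield = -6*fertilizer + 91. Reaching -5 requires fertilizer = 16, outside [1, 11].
Intervening on mulch_depth: yield = -6*mulch_depth + 73. Reaching -5 requires mulch_depth = 13, outside [1, 11].
Intervening on planting_density: with other inputs at their observed values, yield = 8*planting_density - 29. Solving for -5 gives planting_density = 3, within [1, 11].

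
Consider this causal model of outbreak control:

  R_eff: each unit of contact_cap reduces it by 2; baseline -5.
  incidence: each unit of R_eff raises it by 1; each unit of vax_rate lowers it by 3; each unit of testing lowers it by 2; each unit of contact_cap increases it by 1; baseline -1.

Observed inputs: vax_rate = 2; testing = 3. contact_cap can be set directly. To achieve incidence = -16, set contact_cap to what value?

contact_cap = -2

Substituting into the incidence equation gives incidence = -contact_cap - 18.
Solve -contact_cap - 18 = -16: contact_cap = (-16 + 18) / -1 = -2.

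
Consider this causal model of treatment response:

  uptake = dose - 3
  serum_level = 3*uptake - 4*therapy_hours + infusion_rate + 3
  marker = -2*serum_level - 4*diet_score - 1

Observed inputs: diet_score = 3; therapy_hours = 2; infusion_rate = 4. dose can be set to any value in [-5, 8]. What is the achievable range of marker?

Substituting into the serum_level equation gives serum_level = 3*dose - 10.
Substituting into the marker equation gives marker = -6*dose + 7.
Linear in dose, so extremes are at the endpoints: dose = -5 gives marker = 37; dose = 8 gives marker = -41.

-41 to 37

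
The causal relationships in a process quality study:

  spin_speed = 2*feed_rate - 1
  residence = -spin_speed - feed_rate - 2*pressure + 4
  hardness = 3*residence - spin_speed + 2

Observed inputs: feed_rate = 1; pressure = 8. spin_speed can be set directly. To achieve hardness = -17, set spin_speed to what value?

Intervening on spin_speed fixes its value directly, overriding its dependence on feed_rate.
Substituting into the residence equation gives residence = -spin_speed - 13.
Substituting into the hardness equation gives hardness = -4*spin_speed - 37.
Solve -4*spin_speed - 37 = -17: spin_speed = (-17 + 37) / -4 = -5.

spin_speed = -5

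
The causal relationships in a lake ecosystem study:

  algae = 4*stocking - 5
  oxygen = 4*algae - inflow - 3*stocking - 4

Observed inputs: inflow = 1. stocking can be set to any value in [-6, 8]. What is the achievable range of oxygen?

Substituting into the oxygen equation gives oxygen = 13*stocking - 25.
Linear in stocking, so extremes are at the endpoints: stocking = -6 gives oxygen = -103; stocking = 8 gives oxygen = 79.

-103 to 79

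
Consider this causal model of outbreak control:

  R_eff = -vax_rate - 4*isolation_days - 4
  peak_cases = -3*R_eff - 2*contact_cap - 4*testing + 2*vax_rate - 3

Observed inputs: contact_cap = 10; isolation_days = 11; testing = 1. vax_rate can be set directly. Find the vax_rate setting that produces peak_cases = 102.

vax_rate = -3

Substituting into the R_eff equation gives R_eff = -vax_rate - 48.
This gives peak_cases = 5*vax_rate + 117.
Solve 5*vax_rate + 117 = 102: vax_rate = (102 - 117) / 5 = -3.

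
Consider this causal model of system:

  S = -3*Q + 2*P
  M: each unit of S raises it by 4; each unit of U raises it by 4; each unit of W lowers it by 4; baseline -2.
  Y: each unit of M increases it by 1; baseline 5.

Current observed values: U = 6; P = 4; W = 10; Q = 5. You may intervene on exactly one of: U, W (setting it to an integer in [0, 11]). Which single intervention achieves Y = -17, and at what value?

set W = 4

Intervening on U: Y = 4*U - 65. Reaching -17 requires U = 12, outside [0, 11].
Intervening on W: with other inputs at their observed values, Y = -4*W - 1. Solving for -17 gives W = 4, within [0, 11].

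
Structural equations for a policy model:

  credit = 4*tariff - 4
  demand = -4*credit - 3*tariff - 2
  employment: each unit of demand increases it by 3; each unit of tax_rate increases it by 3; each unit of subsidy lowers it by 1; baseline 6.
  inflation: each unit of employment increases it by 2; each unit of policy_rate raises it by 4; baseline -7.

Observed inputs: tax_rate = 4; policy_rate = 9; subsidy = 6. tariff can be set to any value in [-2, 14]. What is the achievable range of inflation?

-1459 to 365

Substituting into the demand equation gives demand = -19*tariff + 14.
So employment = -57*tariff + 54.
This gives inflation = -114*tariff + 137.
Linear in tariff, so extremes are at the endpoints: tariff = -2 gives inflation = 365; tariff = 14 gives inflation = -1459.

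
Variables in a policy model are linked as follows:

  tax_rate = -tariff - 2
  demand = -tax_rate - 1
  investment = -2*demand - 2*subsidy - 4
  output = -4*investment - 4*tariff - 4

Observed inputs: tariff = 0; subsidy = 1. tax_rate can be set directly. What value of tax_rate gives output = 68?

tax_rate = -7

Intervening on tax_rate fixes its value directly, overriding its dependence on tariff.
Substituting into the investment equation gives investment = 2*tax_rate - 4.
Substituting into the output equation gives output = -8*tax_rate + 12.
Solve -8*tax_rate + 12 = 68: tax_rate = (68 - 12) / -8 = -7.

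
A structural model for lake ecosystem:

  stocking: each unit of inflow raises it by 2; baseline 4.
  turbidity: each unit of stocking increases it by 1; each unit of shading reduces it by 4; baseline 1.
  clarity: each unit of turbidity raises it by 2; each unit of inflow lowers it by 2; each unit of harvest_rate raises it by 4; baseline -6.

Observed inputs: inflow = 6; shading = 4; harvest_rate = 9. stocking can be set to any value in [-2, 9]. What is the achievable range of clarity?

-16 to 6

Intervening on stocking fixes its value directly, overriding its dependence on inflow.
Substituting into the turbidity equation gives turbidity = stocking - 15.
Substituting into the clarity equation gives clarity = 2*stocking - 12.
Linear in stocking, so extremes are at the endpoints: stocking = -2 gives clarity = -16; stocking = 9 gives clarity = 6.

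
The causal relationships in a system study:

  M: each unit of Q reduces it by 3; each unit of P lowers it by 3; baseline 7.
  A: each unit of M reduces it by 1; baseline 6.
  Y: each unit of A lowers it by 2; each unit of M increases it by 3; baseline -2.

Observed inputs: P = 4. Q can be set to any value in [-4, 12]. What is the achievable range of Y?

Substituting into the M equation gives M = -3*Q - 5.
Substituting into the A equation gives A = 3*Q + 11.
Substituting into the Y equation gives Y = -15*Q - 39.
Linear in Q, so extremes are at the endpoints: Q = -4 gives Y = 21; Q = 12 gives Y = -219.

-219 to 21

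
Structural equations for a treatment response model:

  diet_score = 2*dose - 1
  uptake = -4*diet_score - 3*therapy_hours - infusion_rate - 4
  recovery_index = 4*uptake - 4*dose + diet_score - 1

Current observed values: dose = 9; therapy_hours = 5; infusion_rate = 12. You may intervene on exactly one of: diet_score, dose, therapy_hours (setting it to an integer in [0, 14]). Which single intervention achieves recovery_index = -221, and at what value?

Intervening on diet_score: with other inputs at their observed values, recovery_index = -15*diet_score - 161. Solving for -221 gives diet_score = 4, within [0, 14].
Intervening on dose: recovery_index = -34*dose - 110. Reaching -221 requires dose = 111/34, not an integer.
Intervening on therapy_hours: recovery_index = -12*therapy_hours - 356. Reaching -221 requires therapy_hours = -45/4, not an integer.

set diet_score = 4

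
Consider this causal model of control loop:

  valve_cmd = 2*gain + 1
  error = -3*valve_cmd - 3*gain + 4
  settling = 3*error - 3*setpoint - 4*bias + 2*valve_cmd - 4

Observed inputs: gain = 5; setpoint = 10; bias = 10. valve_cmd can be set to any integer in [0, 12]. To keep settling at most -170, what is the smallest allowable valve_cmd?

Intervening on valve_cmd fixes its value directly, overriding its dependence on gain.
Substituting into the error equation gives error = -3*valve_cmd - 11.
Substituting into the settling equation gives settling = -7*valve_cmd - 107.
Require -7*valve_cmd - 107 ≤ -170, so valve_cmd ≥ 9.
The smallest integer in [0, 12] satisfying this is 9.

valve_cmd = 9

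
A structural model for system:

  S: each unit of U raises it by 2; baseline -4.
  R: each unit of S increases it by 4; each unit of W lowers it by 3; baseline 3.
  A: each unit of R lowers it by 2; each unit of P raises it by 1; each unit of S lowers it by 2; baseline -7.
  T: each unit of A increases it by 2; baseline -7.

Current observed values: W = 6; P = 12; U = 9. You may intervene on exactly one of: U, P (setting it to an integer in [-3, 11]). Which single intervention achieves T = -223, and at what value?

Intervening on U: T = -40*U + 143. Reaching -223 requires U = 183/20, not an integer.
Intervening on P: with other inputs at their observed values, T = 2*P - 241. Solving for -223 gives P = 9, within [-3, 11].

set P = 9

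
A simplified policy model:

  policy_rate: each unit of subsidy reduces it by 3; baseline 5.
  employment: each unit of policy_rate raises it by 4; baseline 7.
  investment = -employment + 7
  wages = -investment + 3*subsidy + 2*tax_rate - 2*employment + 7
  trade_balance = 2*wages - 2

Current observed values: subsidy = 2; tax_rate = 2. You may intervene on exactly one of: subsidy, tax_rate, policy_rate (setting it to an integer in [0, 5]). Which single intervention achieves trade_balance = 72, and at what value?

Intervening on subsidy: with other inputs at their observed values, trade_balance = 30*subsidy - 48. Solving for 72 gives subsidy = 4, within [0, 5].
Intervening on tax_rate: trade_balance = 4*tax_rate + 4. Reaching 72 requires tax_rate = 17, outside [0, 5].
Intervening on policy_rate: trade_balance = -8*policy_rate + 4. Reaching 72 requires policy_rate = -17/2, not an integer.

set subsidy = 4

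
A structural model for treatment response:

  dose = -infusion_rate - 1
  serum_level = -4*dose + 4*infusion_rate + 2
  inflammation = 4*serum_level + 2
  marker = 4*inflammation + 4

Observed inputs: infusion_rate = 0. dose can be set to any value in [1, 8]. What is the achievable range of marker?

-468 to -20

Intervening on dose fixes its value directly, overriding its dependence on infusion_rate.
Substituting into the serum_level equation gives serum_level = -4*dose + 2.
inflammation becomes -16*dose + 10.
marker becomes -64*dose + 44.
Linear in dose, so extremes are at the endpoints: dose = 1 gives marker = -20; dose = 8 gives marker = -468.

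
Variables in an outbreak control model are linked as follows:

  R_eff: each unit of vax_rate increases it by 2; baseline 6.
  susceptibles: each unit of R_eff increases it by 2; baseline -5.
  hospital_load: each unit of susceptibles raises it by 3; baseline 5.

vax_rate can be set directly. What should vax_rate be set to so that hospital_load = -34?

vax_rate = -5

Substituting into the susceptibles equation gives susceptibles = 4*vax_rate + 7.
Substituting into the hospital_load equation gives hospital_load = 12*vax_rate + 26.
Solve 12*vax_rate + 26 = -34: vax_rate = (-34 - 26) / 12 = -5.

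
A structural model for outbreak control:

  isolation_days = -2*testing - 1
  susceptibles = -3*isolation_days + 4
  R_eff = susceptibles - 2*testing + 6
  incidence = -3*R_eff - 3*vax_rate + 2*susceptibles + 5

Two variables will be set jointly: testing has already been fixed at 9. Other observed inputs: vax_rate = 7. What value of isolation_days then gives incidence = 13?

With testing held at 9:
Intervening on isolation_days fixes its value directly, overriding its dependence on testing.
Substituting into the R_eff equation gives R_eff = -3*isolation_days - 8.
So incidence = 3*isolation_days + 16.
Solve 3*isolation_days + 16 = 13: isolation_days = (13 - 16) / 3 = -1.

isolation_days = -1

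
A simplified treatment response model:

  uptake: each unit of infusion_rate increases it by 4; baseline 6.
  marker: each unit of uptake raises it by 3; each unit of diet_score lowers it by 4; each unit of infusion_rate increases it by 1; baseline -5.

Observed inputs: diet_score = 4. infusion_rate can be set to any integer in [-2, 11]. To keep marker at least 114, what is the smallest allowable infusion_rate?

Substituting into the marker equation gives marker = 13*infusion_rate - 3.
Require 13*infusion_rate - 3 ≥ 114, so infusion_rate ≥ 9.
The smallest integer in [-2, 11] satisfying this is 9.

infusion_rate = 9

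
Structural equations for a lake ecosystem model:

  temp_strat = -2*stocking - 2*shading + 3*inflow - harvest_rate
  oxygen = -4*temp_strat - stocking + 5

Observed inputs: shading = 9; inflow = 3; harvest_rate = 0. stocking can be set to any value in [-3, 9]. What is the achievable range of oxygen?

Substituting into the temp_strat equation gives temp_strat = -2*stocking - 9.
Substituting into the oxygen equation gives oxygen = 7*stocking + 41.
Linear in stocking, so extremes are at the endpoints: stocking = -3 gives oxygen = 20; stocking = 9 gives oxygen = 104.

20 to 104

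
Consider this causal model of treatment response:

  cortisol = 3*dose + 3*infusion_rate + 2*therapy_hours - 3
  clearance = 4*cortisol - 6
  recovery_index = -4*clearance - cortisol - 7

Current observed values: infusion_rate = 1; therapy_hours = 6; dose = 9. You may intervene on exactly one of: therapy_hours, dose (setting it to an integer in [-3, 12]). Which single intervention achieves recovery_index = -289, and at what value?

set dose = 2

Intervening on therapy_hours: recovery_index = -34*therapy_hours - 442. Reaching -289 requires therapy_hours = -9/2, not an integer.
Intervening on dose: with other inputs at their observed values, recovery_index = -51*dose - 187. Solving for -289 gives dose = 2, within [-3, 12].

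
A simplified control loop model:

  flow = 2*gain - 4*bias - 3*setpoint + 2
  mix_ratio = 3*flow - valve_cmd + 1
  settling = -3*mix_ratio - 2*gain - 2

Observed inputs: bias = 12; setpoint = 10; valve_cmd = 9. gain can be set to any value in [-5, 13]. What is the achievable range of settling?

Substituting into the flow equation gives flow = 2*gain - 76.
Substituting into the mix_ratio equation gives mix_ratio = 6*gain - 236.
Substituting into the settling equation gives settling = -20*gain + 706.
Linear in gain, so extremes are at the endpoints: gain = -5 gives settling = 806; gain = 13 gives settling = 446.

446 to 806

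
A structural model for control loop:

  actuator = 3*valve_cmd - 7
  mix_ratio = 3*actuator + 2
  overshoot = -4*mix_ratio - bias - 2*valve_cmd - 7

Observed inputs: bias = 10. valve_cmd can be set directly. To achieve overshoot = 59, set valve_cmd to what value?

Substituting into the mix_ratio equation gives mix_ratio = 9*valve_cmd - 19.
Substituting into the overshoot equation gives overshoot = -38*valve_cmd + 59.
Solve -38*valve_cmd + 59 = 59: valve_cmd = (59 - 59) / -38 = 0.

valve_cmd = 0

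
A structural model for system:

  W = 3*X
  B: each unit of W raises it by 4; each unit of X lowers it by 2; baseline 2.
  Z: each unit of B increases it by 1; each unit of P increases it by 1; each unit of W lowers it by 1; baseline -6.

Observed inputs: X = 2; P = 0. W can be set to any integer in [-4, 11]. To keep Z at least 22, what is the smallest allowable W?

W = 10

Intervening on W fixes its value directly, overriding its dependence on X.
Substituting into the B equation gives B = 4*W - 2.
So Z = 3*W - 8.
Require 3*W - 8 ≥ 22, so W ≥ 10.
The smallest integer in [-4, 11] satisfying this is 10.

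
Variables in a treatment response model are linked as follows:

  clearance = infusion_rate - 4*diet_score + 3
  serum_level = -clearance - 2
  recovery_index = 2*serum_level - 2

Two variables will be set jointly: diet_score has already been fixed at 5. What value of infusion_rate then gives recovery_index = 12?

With diet_score held at 5:
Substituting into the clearance equation gives clearance = infusion_rate - 17.
This gives serum_level = -infusion_rate + 15.
This gives recovery_index = -2*infusion_rate + 28.
Solve -2*infusion_rate + 28 = 12: infusion_rate = (12 - 28) / -2 = 8.

infusion_rate = 8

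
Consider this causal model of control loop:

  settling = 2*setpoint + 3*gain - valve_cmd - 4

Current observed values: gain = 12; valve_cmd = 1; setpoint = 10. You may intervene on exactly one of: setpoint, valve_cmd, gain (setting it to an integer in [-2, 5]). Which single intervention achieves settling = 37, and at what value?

Intervening on setpoint: with other inputs at their observed values, settling = 2*setpoint + 31. Solving for 37 gives setpoint = 3, within [-2, 5].
Intervening on valve_cmd: settling = -valve_cmd + 52. Reaching 37 requires valve_cmd = 15, outside [-2, 5].
Intervening on gain: settling = 3*gain + 15. Reaching 37 requires gain = 22/3, not an integer.

set setpoint = 3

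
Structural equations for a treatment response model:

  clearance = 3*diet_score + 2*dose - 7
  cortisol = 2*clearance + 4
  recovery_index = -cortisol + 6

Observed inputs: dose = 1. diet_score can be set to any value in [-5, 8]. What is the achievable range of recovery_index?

Substituting into the clearance equation gives clearance = 3*diet_score - 5.
cortisol becomes 6*diet_score - 6.
Substituting into the recovery_index equation gives recovery_index = -6*diet_score + 12.
Linear in diet_score, so extremes are at the endpoints: diet_score = -5 gives recovery_index = 42; diet_score = 8 gives recovery_index = -36.

-36 to 42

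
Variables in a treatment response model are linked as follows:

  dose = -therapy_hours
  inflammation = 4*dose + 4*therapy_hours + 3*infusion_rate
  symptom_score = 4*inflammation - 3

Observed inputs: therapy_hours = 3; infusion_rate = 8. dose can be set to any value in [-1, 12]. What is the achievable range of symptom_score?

Intervening on dose fixes its value directly, overriding its dependence on therapy_hours.
Substituting into the inflammation equation gives inflammation = 4*dose + 36.
This gives symptom_score = 16*dose + 141.
Linear in dose, so extremes are at the endpoints: dose = -1 gives symptom_score = 125; dose = 12 gives symptom_score = 333.

125 to 333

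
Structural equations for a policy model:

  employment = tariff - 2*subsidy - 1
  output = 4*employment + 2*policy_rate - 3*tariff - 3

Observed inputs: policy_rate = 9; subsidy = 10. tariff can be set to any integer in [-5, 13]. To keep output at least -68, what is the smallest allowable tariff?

Substituting into the employment equation gives employment = tariff - 21.
Substituting into the output equation gives output = tariff - 69.
Require tariff - 69 ≥ -68, so tariff ≥ 1.
The smallest integer in [-5, 13] satisfying this is 1.

tariff = 1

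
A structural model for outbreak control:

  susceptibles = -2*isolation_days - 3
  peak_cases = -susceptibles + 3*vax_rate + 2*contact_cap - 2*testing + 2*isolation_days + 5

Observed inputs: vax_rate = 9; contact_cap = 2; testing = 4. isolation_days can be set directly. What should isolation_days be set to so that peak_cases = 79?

Substituting into the peak_cases equation gives peak_cases = 4*isolation_days + 31.
Solve 4*isolation_days + 31 = 79: isolation_days = (79 - 31) / 4 = 12.

isolation_days = 12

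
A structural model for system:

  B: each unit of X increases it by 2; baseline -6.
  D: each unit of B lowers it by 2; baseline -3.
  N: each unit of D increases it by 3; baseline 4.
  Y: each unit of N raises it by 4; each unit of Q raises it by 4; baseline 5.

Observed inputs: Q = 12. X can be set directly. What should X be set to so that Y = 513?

Substituting into the D equation gives D = -4*X + 9.
Substituting into the N equation gives N = -12*X + 31.
Substituting into the Y equation gives Y = -48*X + 177.
Solve -48*X + 177 = 513: X = (513 - 177) / -48 = -7.

X = -7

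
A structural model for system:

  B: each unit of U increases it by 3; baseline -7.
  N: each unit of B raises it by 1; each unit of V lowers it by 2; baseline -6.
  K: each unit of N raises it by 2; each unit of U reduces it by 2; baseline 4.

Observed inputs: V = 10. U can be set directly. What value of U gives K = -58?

U = 1

Substituting into the N equation gives N = 3*U - 33.
This gives K = 4*U - 62.
Solve 4*U - 62 = -58: U = (-58 + 62) / 4 = 1.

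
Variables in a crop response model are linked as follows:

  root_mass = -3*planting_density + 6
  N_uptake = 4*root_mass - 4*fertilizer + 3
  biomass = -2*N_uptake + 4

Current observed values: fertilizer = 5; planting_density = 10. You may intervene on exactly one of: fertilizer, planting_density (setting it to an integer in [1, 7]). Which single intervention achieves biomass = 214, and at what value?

Intervening on fertilizer: with other inputs at their observed values, biomass = 8*fertilizer + 190. Solving for 214 gives fertilizer = 3, within [1, 7].
Intervening on planting_density: biomass = 24*planting_density - 10. Reaching 214 requires planting_density = 28/3, not an integer.

set fertilizer = 3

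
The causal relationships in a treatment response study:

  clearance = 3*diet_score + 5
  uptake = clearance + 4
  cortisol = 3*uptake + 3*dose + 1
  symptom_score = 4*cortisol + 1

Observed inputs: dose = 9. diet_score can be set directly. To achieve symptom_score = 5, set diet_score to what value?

Substituting into the uptake equation gives uptake = 3*diet_score + 9.
cortisol becomes 9*diet_score + 55.
Substituting into the symptom_score equation gives symptom_score = 36*diet_score + 221.
Solve 36*diet_score + 221 = 5: diet_score = (5 - 221) / 36 = -6.

diet_score = -6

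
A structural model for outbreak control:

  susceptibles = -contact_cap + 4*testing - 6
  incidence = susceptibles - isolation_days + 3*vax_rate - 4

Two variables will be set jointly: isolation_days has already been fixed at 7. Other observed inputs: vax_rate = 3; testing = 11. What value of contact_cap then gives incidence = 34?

contact_cap = 2

With isolation_days held at 7:
Substituting into the susceptibles equation gives susceptibles = -contact_cap + 38.
So incidence = -contact_cap + 36.
Solve -contact_cap + 36 = 34: contact_cap = (34 - 36) / -1 = 2.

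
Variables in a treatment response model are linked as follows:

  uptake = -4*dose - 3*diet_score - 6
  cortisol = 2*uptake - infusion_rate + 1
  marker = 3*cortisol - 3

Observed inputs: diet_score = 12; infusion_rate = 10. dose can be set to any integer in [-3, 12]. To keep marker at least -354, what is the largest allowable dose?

dose = 3

Substituting into the uptake equation gives uptake = -4*dose - 42.
Substituting into the cortisol equation gives cortisol = -8*dose - 93.
marker becomes -24*dose - 282.
Require -24*dose - 282 ≥ -354, so dose ≤ 3.
The largest integer in [-3, 12] satisfying this is 3.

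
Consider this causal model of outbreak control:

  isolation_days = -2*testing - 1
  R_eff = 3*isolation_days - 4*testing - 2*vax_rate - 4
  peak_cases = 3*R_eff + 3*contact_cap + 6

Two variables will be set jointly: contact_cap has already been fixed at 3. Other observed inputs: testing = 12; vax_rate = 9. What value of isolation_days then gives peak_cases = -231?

With contact_cap held at 3:
Intervening on isolation_days fixes its value directly, overriding its dependence on testing.
Substituting into the R_eff equation gives R_eff = 3*isolation_days - 70.
peak_cases becomes 9*isolation_days - 195.
Solve 9*isolation_days - 195 = -231: isolation_days = (-231 + 195) / 9 = -4.

isolation_days = -4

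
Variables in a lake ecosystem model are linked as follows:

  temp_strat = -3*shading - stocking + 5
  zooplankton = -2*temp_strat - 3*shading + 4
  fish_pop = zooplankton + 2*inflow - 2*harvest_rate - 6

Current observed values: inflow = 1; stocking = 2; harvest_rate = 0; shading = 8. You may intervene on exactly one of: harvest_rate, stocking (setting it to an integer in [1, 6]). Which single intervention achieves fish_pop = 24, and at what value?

set stocking = 5

Intervening on harvest_rate: fish_pop = -2*harvest_rate + 18. Reaching 24 requires harvest_rate = -3, outside [1, 6].
Intervening on stocking: with other inputs at their observed values, fish_pop = 2*stocking + 14. Solving for 24 gives stocking = 5, within [1, 6].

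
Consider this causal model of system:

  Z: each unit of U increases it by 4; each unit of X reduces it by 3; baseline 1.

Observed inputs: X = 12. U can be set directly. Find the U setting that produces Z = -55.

Substituting into the Z equation gives Z = 4*U - 35.
Solve 4*U - 35 = -55: U = (-55 + 35) / 4 = -5.

U = -5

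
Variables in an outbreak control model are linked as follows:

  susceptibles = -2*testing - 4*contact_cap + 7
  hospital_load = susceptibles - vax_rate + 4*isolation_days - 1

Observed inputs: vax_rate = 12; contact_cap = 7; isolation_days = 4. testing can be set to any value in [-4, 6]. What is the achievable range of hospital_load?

-30 to -10

Substituting into the susceptibles equation gives susceptibles = -2*testing - 21.
Substituting into the hospital_load equation gives hospital_load = -2*testing - 18.
Linear in testing, so extremes are at the endpoints: testing = -4 gives hospital_load = -10; testing = 6 gives hospital_load = -30.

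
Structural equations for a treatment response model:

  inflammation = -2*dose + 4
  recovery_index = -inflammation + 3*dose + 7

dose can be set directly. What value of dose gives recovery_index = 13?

dose = 2

Substituting into the recovery_index equation gives recovery_index = 5*dose + 3.
Solve 5*dose + 3 = 13: dose = (13 - 3) / 5 = 2.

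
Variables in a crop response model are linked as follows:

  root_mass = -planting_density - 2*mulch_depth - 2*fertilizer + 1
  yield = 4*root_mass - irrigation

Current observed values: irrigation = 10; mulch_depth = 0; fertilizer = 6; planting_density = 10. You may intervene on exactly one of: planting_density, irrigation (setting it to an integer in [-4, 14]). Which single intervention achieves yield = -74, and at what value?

Intervening on planting_density: with other inputs at their observed values, yield = -4*planting_density - 54. Solving for -74 gives planting_density = 5, within [-4, 14].
Intervening on irrigation: yield = -irrigation - 84. Reaching -74 requires irrigation = -10, outside [-4, 14].

set planting_density = 5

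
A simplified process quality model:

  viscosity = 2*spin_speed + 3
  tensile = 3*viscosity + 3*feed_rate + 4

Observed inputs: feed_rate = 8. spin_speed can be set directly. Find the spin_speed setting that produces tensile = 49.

spin_speed = 2

Substituting into the tensile equation gives tensile = 6*spin_speed + 37.
Solve 6*spin_speed + 37 = 49: spin_speed = (49 - 37) / 6 = 2.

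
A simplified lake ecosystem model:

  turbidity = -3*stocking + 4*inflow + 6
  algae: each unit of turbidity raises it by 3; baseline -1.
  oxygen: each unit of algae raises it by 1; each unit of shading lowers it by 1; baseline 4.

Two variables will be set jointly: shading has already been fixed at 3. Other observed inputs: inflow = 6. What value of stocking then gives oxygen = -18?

stocking = 12

With shading held at 3:
Substituting into the turbidity equation gives turbidity = -3*stocking + 30.
This gives algae = -9*stocking + 89.
Substituting into the oxygen equation gives oxygen = -9*stocking + 90.
Solve -9*stocking + 90 = -18: stocking = (-18 - 90) / -9 = 12.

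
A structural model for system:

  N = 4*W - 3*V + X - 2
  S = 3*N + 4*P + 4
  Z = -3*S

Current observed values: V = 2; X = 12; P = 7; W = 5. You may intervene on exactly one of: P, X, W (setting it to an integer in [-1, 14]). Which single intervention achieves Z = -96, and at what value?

set W = -1

Intervening on P: Z = -12*P - 228. Reaching -96 requires P = -11, outside [-1, 14].
Intervening on X: Z = -9*X - 204. Reaching -96 requires X = -12, outside [-1, 14].
Intervening on W: with other inputs at their observed values, Z = -36*W - 132. Solving for -96 gives W = -1, within [-1, 14].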